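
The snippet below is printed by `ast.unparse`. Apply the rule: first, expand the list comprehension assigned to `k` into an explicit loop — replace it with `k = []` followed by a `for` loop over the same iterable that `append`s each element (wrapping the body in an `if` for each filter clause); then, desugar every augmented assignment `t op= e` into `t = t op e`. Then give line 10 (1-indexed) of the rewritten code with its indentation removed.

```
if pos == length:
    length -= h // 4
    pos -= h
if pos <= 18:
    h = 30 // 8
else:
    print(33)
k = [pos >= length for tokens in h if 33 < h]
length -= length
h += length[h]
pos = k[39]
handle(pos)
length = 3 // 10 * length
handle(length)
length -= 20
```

Transformed code:
if pos == length:
    length = length - h // 4
    pos = pos - h
if pos <= 18:
    h = 30 // 8
else:
    print(33)
k = []
for tokens in h:
    if 33 < h:
        k.append(pos >= length)
length = length - length
h = h + length[h]
pos = k[39]
handle(pos)
length = 3 // 10 * length
handle(length)
length = length - 20

if 33 < h:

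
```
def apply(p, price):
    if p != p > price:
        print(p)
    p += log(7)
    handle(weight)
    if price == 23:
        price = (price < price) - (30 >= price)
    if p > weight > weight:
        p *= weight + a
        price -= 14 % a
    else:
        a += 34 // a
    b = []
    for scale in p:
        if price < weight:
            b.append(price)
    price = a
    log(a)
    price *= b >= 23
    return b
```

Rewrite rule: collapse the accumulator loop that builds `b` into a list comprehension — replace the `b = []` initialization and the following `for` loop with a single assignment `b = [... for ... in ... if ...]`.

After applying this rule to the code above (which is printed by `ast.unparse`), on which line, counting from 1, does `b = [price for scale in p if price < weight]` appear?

Transformed code:
def apply(p, price):
    if p != p > price:
        print(p)
    p += log(7)
    handle(weight)
    if price == 23:
        price = (price < price) - (30 >= price)
    if p > weight > weight:
        p *= weight + a
        price -= 14 % a
    else:
        a += 34 // a
    b = [price for scale in p if price < weight]
    price = a
    log(a)
    price *= b >= 23
    return b

13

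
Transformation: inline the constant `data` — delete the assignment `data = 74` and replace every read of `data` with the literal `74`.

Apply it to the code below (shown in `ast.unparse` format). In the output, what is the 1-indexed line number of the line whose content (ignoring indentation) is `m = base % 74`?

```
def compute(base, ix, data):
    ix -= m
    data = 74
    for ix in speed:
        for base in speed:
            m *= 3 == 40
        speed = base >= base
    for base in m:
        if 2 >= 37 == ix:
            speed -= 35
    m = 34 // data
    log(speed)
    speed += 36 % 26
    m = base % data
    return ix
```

13

Transformed code:
def compute(base, ix, data):
    ix -= m
    for ix in speed:
        for base in speed:
            m *= 3 == 40
        speed = base >= base
    for base in m:
        if 2 >= 37 == ix:
            speed -= 35
    m = 34 // 74
    log(speed)
    speed += 36 % 26
    m = base % 74
    return ix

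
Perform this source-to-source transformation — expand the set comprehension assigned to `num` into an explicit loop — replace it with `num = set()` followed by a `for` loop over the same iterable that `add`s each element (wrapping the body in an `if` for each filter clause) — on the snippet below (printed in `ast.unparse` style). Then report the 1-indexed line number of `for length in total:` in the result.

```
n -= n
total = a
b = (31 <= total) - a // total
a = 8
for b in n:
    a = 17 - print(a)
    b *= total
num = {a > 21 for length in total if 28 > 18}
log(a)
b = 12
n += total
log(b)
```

Transformed code:
n -= n
total = a
b = (31 <= total) - a // total
a = 8
for b in n:
    a = 17 - print(a)
    b *= total
num = set()
for length in total:
    if 28 > 18:
        num.add(a > 21)
log(a)
b = 12
n += total
log(b)

9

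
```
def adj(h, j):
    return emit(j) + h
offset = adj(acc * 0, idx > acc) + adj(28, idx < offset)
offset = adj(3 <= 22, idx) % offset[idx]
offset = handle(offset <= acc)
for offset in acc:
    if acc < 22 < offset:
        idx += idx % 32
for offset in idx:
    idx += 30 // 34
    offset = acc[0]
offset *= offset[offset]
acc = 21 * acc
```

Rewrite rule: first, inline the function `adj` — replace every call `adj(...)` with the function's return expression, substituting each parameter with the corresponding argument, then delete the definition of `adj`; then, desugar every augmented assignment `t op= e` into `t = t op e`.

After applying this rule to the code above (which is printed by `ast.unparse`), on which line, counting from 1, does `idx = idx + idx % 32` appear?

6

Transformed code:
offset = emit(idx > acc) + acc * 0 + (emit(idx < offset) + 28)
offset = (emit(idx) + (3 <= 22)) % offset[idx]
offset = handle(offset <= acc)
for offset in acc:
    if acc < 22 < offset:
        idx = idx + idx % 32
for offset in idx:
    idx = idx + 30 // 34
    offset = acc[0]
offset = offset * offset[offset]
acc = 21 * acc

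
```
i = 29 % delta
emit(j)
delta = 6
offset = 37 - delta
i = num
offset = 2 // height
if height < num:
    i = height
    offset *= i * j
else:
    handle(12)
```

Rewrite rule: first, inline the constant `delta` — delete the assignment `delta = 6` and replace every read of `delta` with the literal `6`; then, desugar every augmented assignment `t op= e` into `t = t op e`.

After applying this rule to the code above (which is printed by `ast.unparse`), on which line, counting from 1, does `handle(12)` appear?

10

Transformed code:
i = 29 % 6
emit(j)
offset = 37 - 6
i = num
offset = 2 // height
if height < num:
    i = height
    offset = offset * (i * j)
else:
    handle(12)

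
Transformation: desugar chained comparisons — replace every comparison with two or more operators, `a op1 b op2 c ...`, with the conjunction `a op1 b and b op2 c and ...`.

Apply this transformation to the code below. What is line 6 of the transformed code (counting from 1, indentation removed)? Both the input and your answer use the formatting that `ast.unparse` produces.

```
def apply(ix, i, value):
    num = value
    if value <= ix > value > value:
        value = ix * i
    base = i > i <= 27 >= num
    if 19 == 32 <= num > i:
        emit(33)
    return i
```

Transformed code:
def apply(ix, i, value):
    num = value
    if value <= ix and ix > value and (value > value):
        value = ix * i
    base = i > i and i <= 27 and (27 >= num)
    if 19 == 32 and 32 <= num and (num > i):
        emit(33)
    return i

if 19 == 32 and 32 <= num and (num > i):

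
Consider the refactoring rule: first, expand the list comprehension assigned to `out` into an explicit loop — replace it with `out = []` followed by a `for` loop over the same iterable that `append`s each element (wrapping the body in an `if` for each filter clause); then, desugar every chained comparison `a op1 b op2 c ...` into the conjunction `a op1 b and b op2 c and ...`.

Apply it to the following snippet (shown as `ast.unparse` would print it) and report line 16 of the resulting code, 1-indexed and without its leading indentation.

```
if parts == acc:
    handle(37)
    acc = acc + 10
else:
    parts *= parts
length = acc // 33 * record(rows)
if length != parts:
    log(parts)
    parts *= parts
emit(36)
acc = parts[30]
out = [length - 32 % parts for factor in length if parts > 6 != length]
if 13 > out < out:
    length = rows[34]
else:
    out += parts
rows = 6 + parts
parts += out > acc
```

Transformed code:
if parts == acc:
    handle(37)
    acc = acc + 10
else:
    parts *= parts
length = acc // 33 * record(rows)
if length != parts:
    log(parts)
    parts *= parts
emit(36)
acc = parts[30]
out = []
for factor in length:
    if parts > 6 and 6 != length:
        out.append(length - 32 % parts)
if 13 > out and out < out:
    length = rows[34]
else:
    out += parts
rows = 6 + parts
parts += out > acc

if 13 > out and out < out:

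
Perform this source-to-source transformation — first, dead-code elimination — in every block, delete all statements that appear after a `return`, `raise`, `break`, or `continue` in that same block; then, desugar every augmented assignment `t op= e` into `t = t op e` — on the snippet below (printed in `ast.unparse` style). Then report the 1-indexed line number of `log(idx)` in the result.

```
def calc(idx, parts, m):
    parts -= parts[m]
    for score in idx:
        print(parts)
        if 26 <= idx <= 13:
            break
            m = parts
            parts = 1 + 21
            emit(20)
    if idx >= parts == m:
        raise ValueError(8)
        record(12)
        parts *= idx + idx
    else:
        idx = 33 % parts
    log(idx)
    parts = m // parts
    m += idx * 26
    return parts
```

Transformed code:
def calc(idx, parts, m):
    parts = parts - parts[m]
    for score in idx:
        print(parts)
        if 26 <= idx <= 13:
            break
    if idx >= parts == m:
        raise ValueError(8)
    else:
        idx = 33 % parts
    log(idx)
    parts = m // parts
    m = m + idx * 26
    return parts

11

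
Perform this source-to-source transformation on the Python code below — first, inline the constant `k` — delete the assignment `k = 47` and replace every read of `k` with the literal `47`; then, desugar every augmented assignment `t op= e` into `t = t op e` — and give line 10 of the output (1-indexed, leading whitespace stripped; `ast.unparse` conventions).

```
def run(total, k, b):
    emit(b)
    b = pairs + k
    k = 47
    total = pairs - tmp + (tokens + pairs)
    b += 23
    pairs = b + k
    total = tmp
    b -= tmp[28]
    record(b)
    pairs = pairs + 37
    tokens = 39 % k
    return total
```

Transformed code:
def run(total, k, b):
    emit(b)
    b = pairs + 47
    total = pairs - tmp + (tokens + pairs)
    b = b + 23
    pairs = b + 47
    total = tmp
    b = b - tmp[28]
    record(b)
    pairs = pairs + 37
    tokens = 39 % 47
    return total

pairs = pairs + 37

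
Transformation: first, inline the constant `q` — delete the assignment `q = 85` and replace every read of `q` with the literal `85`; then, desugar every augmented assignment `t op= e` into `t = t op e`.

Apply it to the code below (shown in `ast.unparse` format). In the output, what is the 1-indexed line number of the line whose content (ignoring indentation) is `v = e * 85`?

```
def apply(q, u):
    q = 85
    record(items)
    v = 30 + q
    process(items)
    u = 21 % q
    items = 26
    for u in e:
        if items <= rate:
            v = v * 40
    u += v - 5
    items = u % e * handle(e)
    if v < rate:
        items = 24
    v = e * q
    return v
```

Transformed code:
def apply(q, u):
    record(items)
    v = 30 + 85
    process(items)
    u = 21 % 85
    items = 26
    for u in e:
        if items <= rate:
            v = v * 40
    u = u + (v - 5)
    items = u % e * handle(e)
    if v < rate:
        items = 24
    v = e * 85
    return v

14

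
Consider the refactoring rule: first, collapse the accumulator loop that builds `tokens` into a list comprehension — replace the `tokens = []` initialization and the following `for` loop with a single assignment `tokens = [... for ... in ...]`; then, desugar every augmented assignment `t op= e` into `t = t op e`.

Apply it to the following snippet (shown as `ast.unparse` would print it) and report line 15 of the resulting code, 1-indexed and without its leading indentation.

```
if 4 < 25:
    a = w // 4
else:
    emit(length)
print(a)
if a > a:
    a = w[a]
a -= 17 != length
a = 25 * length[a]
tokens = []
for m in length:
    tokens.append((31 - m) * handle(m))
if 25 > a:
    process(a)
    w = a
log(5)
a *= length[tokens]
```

Transformed code:
if 4 < 25:
    a = w // 4
else:
    emit(length)
print(a)
if a > a:
    a = w[a]
a = a - (17 != length)
a = 25 * length[a]
tokens = [(31 - m) * handle(m) for m in length]
if 25 > a:
    process(a)
    w = a
log(5)
a = a * length[tokens]

a = a * length[tokens]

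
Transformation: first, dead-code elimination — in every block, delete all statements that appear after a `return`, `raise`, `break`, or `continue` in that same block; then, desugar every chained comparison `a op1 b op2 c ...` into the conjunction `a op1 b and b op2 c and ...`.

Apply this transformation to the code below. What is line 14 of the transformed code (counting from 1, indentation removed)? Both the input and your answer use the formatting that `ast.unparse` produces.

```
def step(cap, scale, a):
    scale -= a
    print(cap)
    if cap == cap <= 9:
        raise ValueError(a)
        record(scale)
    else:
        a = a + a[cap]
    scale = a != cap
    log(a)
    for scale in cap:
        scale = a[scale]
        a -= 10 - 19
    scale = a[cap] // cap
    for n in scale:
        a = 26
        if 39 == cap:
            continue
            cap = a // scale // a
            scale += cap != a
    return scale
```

Transformed code:
def step(cap, scale, a):
    scale -= a
    print(cap)
    if cap == cap and cap <= 9:
        raise ValueError(a)
    else:
        a = a + a[cap]
    scale = a != cap
    log(a)
    for scale in cap:
        scale = a[scale]
        a -= 10 - 19
    scale = a[cap] // cap
    for n in scale:
        a = 26
        if 39 == cap:
            continue
    return scale

for n in scale:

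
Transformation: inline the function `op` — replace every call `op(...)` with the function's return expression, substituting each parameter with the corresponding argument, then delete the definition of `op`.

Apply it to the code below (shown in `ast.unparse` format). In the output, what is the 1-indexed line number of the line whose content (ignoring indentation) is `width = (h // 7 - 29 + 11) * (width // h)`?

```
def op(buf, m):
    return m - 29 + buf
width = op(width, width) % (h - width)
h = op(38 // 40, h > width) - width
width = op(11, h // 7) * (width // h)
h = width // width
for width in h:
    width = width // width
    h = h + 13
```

3

Transformed code:
width = (width - 29 + width) % (h - width)
h = (h > width) - 29 + 38 // 40 - width
width = (h // 7 - 29 + 11) * (width // h)
h = width // width
for width in h:
    width = width // width
    h = h + 13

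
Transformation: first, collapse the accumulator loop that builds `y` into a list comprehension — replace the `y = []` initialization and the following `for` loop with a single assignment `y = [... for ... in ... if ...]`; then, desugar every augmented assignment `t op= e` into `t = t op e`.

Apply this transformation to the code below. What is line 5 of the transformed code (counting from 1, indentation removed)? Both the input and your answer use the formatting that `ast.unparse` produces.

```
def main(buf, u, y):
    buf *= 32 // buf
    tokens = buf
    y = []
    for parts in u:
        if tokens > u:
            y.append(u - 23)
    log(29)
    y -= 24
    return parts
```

log(29)

Transformed code:
def main(buf, u, y):
    buf = buf * (32 // buf)
    tokens = buf
    y = [u - 23 for parts in u if tokens > u]
    log(29)
    y = y - 24
    return parts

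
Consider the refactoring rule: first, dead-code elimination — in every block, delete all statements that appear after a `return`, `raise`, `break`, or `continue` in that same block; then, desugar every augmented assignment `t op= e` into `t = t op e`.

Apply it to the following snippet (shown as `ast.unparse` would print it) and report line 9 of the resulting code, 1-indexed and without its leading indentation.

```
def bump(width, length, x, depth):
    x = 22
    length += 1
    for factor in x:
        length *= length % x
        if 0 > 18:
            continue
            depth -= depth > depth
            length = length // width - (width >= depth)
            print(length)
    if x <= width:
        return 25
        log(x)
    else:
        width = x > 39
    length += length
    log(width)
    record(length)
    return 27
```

return 25

Transformed code:
def bump(width, length, x, depth):
    x = 22
    length = length + 1
    for factor in x:
        length = length * (length % x)
        if 0 > 18:
            continue
    if x <= width:
        return 25
    else:
        width = x > 39
    length = length + length
    log(width)
    record(length)
    return 27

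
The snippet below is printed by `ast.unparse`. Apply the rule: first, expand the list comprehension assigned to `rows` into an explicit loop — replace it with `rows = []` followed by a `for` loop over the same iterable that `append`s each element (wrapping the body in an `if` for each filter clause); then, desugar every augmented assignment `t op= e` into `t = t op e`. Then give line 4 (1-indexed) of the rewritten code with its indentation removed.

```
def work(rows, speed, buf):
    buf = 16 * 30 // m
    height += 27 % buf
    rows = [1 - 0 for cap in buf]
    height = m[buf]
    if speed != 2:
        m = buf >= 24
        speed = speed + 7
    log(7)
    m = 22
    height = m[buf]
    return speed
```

Transformed code:
def work(rows, speed, buf):
    buf = 16 * 30 // m
    height = height + 27 % buf
    rows = []
    for cap in buf:
        rows.append(1 - 0)
    height = m[buf]
    if speed != 2:
        m = buf >= 24
        speed = speed + 7
    log(7)
    m = 22
    height = m[buf]
    return speed

rows = []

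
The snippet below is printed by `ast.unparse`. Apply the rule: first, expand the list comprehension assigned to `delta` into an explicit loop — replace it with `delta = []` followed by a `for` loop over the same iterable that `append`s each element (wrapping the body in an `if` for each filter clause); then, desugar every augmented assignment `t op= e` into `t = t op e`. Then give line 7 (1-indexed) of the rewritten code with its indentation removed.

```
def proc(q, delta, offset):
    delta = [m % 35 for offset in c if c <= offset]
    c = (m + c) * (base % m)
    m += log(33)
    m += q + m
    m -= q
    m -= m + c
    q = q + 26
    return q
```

m = m + log(33)

Transformed code:
def proc(q, delta, offset):
    delta = []
    for offset in c:
        if c <= offset:
            delta.append(m % 35)
    c = (m + c) * (base % m)
    m = m + log(33)
    m = m + (q + m)
    m = m - q
    m = m - (m + c)
    q = q + 26
    return q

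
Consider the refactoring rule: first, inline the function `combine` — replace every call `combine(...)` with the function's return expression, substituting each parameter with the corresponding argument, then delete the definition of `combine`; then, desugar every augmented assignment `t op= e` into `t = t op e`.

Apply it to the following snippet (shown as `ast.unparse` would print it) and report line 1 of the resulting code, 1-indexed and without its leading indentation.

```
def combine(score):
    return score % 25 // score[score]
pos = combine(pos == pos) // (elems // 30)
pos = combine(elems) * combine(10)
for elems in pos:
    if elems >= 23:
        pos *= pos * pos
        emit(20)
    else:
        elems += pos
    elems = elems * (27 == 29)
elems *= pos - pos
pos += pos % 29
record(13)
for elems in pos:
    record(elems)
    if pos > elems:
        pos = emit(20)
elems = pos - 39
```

pos = (pos == pos) % 25 // (pos == pos)[pos == pos] // (elems // 30)

Transformed code:
pos = (pos == pos) % 25 // (pos == pos)[pos == pos] // (elems // 30)
pos = elems % 25 // elems[elems] * (10 % 25 // 10[10])
for elems in pos:
    if elems >= 23:
        pos = pos * (pos * pos)
        emit(20)
    else:
        elems = elems + pos
    elems = elems * (27 == 29)
elems = elems * (pos - pos)
pos = pos + pos % 29
record(13)
for elems in pos:
    record(elems)
    if pos > elems:
        pos = emit(20)
elems = pos - 39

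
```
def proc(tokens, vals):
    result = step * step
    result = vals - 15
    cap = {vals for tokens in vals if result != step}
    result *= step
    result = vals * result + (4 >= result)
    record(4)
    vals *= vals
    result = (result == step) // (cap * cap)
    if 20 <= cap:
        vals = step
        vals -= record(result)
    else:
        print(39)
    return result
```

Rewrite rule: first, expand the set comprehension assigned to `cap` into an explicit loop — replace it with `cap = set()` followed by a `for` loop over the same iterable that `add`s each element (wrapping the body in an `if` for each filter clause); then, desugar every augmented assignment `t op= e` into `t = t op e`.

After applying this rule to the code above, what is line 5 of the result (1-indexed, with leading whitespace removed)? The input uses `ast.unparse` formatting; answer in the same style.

for tokens in vals:

Transformed code:
def proc(tokens, vals):
    result = step * step
    result = vals - 15
    cap = set()
    for tokens in vals:
        if result != step:
            cap.add(vals)
    result = result * step
    result = vals * result + (4 >= result)
    record(4)
    vals = vals * vals
    result = (result == step) // (cap * cap)
    if 20 <= cap:
        vals = step
        vals = vals - record(result)
    else:
        print(39)
    return result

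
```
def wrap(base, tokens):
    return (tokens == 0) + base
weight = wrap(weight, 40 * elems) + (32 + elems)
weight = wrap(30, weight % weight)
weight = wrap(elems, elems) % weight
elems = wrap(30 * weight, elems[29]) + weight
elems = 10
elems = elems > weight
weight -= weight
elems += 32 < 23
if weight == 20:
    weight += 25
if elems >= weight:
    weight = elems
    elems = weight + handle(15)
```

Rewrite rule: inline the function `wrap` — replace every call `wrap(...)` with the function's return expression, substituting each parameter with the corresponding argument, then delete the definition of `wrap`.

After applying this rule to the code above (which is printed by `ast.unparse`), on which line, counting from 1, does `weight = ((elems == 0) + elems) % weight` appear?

Transformed code:
weight = (40 * elems == 0) + weight + (32 + elems)
weight = (weight % weight == 0) + 30
weight = ((elems == 0) + elems) % weight
elems = (elems[29] == 0) + 30 * weight + weight
elems = 10
elems = elems > weight
weight -= weight
elems += 32 < 23
if weight == 20:
    weight += 25
if elems >= weight:
    weight = elems
    elems = weight + handle(15)

3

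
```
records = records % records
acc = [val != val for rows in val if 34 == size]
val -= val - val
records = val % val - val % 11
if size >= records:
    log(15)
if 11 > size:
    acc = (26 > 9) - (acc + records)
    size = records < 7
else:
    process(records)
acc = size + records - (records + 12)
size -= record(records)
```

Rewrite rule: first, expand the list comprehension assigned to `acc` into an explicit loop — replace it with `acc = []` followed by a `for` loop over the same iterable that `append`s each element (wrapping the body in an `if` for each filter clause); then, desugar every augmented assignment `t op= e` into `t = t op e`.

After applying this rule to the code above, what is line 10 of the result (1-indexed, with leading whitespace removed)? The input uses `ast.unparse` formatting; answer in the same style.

if 11 > size:

Transformed code:
records = records % records
acc = []
for rows in val:
    if 34 == size:
        acc.append(val != val)
val = val - (val - val)
records = val % val - val % 11
if size >= records:
    log(15)
if 11 > size:
    acc = (26 > 9) - (acc + records)
    size = records < 7
else:
    process(records)
acc = size + records - (records + 12)
size = size - record(records)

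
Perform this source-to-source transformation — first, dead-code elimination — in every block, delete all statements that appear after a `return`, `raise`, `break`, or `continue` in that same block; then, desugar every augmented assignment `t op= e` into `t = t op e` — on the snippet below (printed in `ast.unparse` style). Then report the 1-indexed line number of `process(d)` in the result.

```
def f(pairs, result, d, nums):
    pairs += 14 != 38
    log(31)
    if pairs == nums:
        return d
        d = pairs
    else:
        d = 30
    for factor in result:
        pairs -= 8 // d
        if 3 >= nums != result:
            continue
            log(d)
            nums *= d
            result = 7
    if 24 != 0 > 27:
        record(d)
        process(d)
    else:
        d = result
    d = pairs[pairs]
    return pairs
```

14

Transformed code:
def f(pairs, result, d, nums):
    pairs = pairs + (14 != 38)
    log(31)
    if pairs == nums:
        return d
    else:
        d = 30
    for factor in result:
        pairs = pairs - 8 // d
        if 3 >= nums != result:
            continue
    if 24 != 0 > 27:
        record(d)
        process(d)
    else:
        d = result
    d = pairs[pairs]
    return pairs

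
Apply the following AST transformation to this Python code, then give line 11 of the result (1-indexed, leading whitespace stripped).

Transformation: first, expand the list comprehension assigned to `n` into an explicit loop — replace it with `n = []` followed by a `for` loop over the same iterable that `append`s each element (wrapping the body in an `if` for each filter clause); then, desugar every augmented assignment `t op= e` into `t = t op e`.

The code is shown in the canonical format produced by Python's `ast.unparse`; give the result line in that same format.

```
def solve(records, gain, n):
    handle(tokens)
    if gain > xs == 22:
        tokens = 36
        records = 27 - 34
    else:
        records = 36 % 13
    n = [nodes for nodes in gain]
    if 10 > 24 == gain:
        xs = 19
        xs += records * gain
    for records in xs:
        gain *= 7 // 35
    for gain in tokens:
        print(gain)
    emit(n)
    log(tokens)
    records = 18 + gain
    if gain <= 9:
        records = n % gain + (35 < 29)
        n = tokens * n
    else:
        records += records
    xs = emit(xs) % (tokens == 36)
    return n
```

if 10 > 24 == gain:

Transformed code:
def solve(records, gain, n):
    handle(tokens)
    if gain > xs == 22:
        tokens = 36
        records = 27 - 34
    else:
        records = 36 % 13
    n = []
    for nodes in gain:
        n.append(nodes)
    if 10 > 24 == gain:
        xs = 19
        xs = xs + records * gain
    for records in xs:
        gain = gain * (7 // 35)
    for gain in tokens:
        print(gain)
    emit(n)
    log(tokens)
    records = 18 + gain
    if gain <= 9:
        records = n % gain + (35 < 29)
        n = tokens * n
    else:
        records = records + records
    xs = emit(xs) % (tokens == 36)
    return n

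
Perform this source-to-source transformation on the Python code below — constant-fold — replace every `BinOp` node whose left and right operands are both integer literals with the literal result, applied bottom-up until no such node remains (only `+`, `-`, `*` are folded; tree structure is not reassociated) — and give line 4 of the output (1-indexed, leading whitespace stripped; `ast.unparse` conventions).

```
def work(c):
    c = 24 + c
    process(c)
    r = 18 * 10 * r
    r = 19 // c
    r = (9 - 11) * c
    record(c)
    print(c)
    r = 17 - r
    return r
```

Transformed code:
def work(c):
    c = 24 + c
    process(c)
    r = 180 * r
    r = 19 // c
    r = -2 * c
    record(c)
    print(c)
    r = 17 - r
    return r

r = 180 * r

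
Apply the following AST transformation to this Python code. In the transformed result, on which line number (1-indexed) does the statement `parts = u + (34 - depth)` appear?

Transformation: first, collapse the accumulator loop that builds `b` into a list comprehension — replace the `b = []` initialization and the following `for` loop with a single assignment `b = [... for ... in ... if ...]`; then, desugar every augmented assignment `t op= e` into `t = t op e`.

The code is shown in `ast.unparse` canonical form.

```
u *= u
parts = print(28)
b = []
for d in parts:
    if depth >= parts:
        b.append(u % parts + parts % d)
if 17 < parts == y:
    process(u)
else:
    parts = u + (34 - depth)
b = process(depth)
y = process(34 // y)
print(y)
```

7

Transformed code:
u = u * u
parts = print(28)
b = [u % parts + parts % d for d in parts if depth >= parts]
if 17 < parts == y:
    process(u)
else:
    parts = u + (34 - depth)
b = process(depth)
y = process(34 // y)
print(y)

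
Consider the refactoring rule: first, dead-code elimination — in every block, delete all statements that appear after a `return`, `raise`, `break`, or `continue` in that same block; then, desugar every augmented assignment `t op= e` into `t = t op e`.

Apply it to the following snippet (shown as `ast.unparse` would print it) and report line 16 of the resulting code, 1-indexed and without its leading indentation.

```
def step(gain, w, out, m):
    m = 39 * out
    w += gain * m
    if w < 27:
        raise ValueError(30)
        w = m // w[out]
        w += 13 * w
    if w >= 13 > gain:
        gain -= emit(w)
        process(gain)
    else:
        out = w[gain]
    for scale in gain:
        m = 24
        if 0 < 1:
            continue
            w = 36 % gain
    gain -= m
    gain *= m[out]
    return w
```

Transformed code:
def step(gain, w, out, m):
    m = 39 * out
    w = w + gain * m
    if w < 27:
        raise ValueError(30)
    if w >= 13 > gain:
        gain = gain - emit(w)
        process(gain)
    else:
        out = w[gain]
    for scale in gain:
        m = 24
        if 0 < 1:
            continue
    gain = gain - m
    gain = gain * m[out]
    return w

gain = gain * m[out]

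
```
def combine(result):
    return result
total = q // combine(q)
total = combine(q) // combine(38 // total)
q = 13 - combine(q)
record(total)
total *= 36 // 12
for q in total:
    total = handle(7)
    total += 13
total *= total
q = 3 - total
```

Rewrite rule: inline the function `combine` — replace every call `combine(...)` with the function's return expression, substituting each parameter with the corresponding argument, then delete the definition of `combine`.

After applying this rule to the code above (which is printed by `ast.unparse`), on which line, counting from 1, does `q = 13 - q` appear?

Transformed code:
total = q // q
total = q // (38 // total)
q = 13 - q
record(total)
total *= 36 // 12
for q in total:
    total = handle(7)
    total += 13
total *= total
q = 3 - total

3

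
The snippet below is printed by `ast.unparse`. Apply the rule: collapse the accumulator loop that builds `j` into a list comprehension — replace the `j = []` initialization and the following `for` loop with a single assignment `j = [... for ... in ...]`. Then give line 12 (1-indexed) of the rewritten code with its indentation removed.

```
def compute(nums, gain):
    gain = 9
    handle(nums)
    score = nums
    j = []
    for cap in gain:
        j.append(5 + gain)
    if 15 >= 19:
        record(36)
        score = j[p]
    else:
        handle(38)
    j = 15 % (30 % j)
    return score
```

return score

Transformed code:
def compute(nums, gain):
    gain = 9
    handle(nums)
    score = nums
    j = [5 + gain for cap in gain]
    if 15 >= 19:
        record(36)
        score = j[p]
    else:
        handle(38)
    j = 15 % (30 % j)
    return score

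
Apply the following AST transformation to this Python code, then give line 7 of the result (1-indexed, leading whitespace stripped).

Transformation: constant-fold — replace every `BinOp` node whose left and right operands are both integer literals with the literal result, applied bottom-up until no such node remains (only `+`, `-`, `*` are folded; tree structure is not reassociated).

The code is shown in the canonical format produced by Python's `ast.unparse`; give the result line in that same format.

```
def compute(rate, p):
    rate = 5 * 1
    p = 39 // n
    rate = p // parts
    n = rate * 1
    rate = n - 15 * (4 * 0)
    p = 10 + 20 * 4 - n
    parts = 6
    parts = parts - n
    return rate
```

Transformed code:
def compute(rate, p):
    rate = 5
    p = 39 // n
    rate = p // parts
    n = rate * 1
    rate = n - 0
    p = 90 - n
    parts = 6
    parts = parts - n
    return rate

p = 90 - n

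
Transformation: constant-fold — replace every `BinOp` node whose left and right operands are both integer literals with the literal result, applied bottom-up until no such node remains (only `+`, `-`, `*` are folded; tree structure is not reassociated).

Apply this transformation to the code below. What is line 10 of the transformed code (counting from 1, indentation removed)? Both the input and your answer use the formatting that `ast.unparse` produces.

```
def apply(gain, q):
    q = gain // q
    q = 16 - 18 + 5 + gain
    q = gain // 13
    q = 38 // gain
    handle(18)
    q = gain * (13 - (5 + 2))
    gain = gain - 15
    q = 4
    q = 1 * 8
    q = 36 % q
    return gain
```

Transformed code:
def apply(gain, q):
    q = gain // q
    q = 3 + gain
    q = gain // 13
    q = 38 // gain
    handle(18)
    q = gain * 6
    gain = gain - 15
    q = 4
    q = 8
    q = 36 % q
    return gain

q = 8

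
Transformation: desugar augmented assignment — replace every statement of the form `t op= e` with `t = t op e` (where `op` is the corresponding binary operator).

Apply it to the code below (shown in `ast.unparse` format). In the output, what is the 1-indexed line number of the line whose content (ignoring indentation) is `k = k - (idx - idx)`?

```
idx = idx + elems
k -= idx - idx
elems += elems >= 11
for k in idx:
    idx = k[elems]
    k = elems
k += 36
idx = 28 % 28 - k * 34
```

2

Transformed code:
idx = idx + elems
k = k - (idx - idx)
elems = elems + (elems >= 11)
for k in idx:
    idx = k[elems]
    k = elems
k = k + 36
idx = 28 % 28 - k * 34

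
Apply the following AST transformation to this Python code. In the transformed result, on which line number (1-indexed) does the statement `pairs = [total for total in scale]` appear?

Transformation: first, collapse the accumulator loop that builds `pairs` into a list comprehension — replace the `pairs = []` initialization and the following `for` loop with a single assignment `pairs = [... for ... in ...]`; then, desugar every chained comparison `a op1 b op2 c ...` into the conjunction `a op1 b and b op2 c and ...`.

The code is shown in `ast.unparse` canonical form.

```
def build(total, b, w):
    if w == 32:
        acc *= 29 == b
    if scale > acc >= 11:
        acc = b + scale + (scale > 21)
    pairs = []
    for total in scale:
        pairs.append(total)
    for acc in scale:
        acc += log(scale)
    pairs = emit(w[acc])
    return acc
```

Transformed code:
def build(total, b, w):
    if w == 32:
        acc *= 29 == b
    if scale > acc and acc >= 11:
        acc = b + scale + (scale > 21)
    pairs = [total for total in scale]
    for acc in scale:
        acc += log(scale)
    pairs = emit(w[acc])
    return acc

6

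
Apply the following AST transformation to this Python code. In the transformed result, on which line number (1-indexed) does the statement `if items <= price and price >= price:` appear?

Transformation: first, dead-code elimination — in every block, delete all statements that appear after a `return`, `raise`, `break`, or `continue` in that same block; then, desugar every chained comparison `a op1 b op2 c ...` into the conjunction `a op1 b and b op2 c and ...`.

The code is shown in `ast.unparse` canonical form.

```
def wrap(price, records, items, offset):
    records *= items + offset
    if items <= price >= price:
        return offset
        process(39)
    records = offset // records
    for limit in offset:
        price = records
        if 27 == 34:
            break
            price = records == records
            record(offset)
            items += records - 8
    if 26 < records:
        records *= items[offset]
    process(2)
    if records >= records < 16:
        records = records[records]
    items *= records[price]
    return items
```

3

Transformed code:
def wrap(price, records, items, offset):
    records *= items + offset
    if items <= price and price >= price:
        return offset
    records = offset // records
    for limit in offset:
        price = records
        if 27 == 34:
            break
    if 26 < records:
        records *= items[offset]
    process(2)
    if records >= records and records < 16:
        records = records[records]
    items *= records[price]
    return items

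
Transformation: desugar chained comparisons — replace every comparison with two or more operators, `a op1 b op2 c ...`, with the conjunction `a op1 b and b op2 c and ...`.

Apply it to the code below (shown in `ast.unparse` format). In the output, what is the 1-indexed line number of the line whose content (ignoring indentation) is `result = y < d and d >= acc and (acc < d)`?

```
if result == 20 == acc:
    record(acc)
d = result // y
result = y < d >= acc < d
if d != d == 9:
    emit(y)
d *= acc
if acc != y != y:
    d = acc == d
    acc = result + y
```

Transformed code:
if result == 20 and 20 == acc:
    record(acc)
d = result // y
result = y < d and d >= acc and (acc < d)
if d != d and d == 9:
    emit(y)
d *= acc
if acc != y and y != y:
    d = acc == d
    acc = result + y

4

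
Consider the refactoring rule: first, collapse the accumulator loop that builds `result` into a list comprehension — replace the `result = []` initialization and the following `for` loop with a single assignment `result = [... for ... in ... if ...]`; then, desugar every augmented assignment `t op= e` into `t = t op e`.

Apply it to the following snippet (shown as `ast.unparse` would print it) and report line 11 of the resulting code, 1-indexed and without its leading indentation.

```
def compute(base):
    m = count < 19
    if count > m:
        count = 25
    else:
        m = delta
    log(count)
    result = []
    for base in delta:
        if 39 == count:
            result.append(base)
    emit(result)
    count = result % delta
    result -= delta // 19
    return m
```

Transformed code:
def compute(base):
    m = count < 19
    if count > m:
        count = 25
    else:
        m = delta
    log(count)
    result = [base for base in delta if 39 == count]
    emit(result)
    count = result % delta
    result = result - delta // 19
    return m

result = result - delta // 19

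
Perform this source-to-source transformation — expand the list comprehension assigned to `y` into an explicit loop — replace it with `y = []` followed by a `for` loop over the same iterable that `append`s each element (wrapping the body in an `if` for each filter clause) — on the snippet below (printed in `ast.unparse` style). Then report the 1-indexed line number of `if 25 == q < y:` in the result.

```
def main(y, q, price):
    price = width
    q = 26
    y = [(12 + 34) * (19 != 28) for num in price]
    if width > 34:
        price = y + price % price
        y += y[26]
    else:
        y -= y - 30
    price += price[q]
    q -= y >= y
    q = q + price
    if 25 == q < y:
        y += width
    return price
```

15

Transformed code:
def main(y, q, price):
    price = width
    q = 26
    y = []
    for num in price:
        y.append((12 + 34) * (19 != 28))
    if width > 34:
        price = y + price % price
        y += y[26]
    else:
        y -= y - 30
    price += price[q]
    q -= y >= y
    q = q + price
    if 25 == q < y:
        y += width
    return price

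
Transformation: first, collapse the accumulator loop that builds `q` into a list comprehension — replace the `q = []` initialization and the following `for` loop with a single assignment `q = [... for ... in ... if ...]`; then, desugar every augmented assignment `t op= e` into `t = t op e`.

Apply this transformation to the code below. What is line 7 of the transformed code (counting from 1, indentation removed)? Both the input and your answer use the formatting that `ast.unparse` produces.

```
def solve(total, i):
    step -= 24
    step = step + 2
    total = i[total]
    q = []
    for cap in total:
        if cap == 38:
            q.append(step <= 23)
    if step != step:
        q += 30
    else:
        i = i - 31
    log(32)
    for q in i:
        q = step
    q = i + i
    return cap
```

Transformed code:
def solve(total, i):
    step = step - 24
    step = step + 2
    total = i[total]
    q = [step <= 23 for cap in total if cap == 38]
    if step != step:
        q = q + 30
    else:
        i = i - 31
    log(32)
    for q in i:
        q = step
    q = i + i
    return cap

q = q + 30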